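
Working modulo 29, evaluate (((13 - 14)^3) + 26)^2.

13 - 14 = -1 ≡ 28 (mod 29)
(28)^3 ≡ 28 (mod 29)
28 + 26 = 54 ≡ 25 (mod 29)
(25)^2 ≡ 16 (mod 29)

16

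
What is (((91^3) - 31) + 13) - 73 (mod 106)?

32

(91)^3 ≡ 17 (mod 106)
17 - 31 = -14 ≡ 92 (mod 106)
92 + 13 = 105
105 - 73 = 32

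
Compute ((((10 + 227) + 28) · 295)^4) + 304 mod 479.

401

10 + 227 = 237
237 + 28 = 265
265 · 295 = 78175 ≡ 98 (mod 479)
(98)^4 ≡ 97 (mod 479)
97 + 304 = 401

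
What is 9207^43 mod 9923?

110

9207^1 ≡ 9207 (mod 9923)
9207^2 ≡ 9207^2 = 84768849 ≡ 6583 (mod 9923)
9207^4 ≡ 6583^2 = 43335889 ≡ 2148 (mod 9923)
9207^8 ≡ 2148^2 = 4613904 ≡ 9632 (mod 9923)
9207^16 ≡ 9632^2 = 92775424 ≡ 5297 (mod 9923)
9207^32 ≡ 5297^2 = 28058209 ≡ 5888 (mod 9923)
9207^43 = 9207^32 × 9207^8 × 9207^2 × 9207^1 ≡ 5888 × 9632 × 6583 × 9207 (mod 9923).
Accumulate the product:
5888 × 9632 = 56713216 ≡ 3271
3271 × 6583 = 21532993 ≡ 83
83 × 9207 = 764181 ≡ 110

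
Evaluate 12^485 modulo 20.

12

By square-and-multiply:
485 in binary is 111100101, i.e. 485 = 256 + 128 + 64 + 32 + 4 + 1.
12^1 ≡ 12 (mod 20)
12^2 ≡ 12^2 = 144 ≡ 4 (mod 20)
12^4 ≡ 4^2 = 16 (mod 20)
12^8 ≡ 16^2 = 256 ≡ 16 (mod 20)
12^16 ≡ 16^2 = 256 ≡ 16 (mod 20)
12^32 ≡ 16^2 = 256 ≡ 16 (mod 20)
12^64 ≡ 16^2 = 256 ≡ 16 (mod 20)
12^128 ≡ 16^2 = 256 ≡ 16 (mod 20)
12^256 ≡ 16^2 = 256 ≡ 16 (mod 20)
12^485 = 12^256 * 12^128 * 12^64 * 12^32 * 12^4 * 12^1 ≡ 16 * 16 * 16 * 16 * 16 * 12 (mod 20).
Accumulate the product:
16 * 16 = 256 ≡ 16
16 * 16 = 256 ≡ 16
16 * 16 = 256 ≡ 16
16 * 16 = 256 ≡ 16
16 * 12 = 192 ≡ 12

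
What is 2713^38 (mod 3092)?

1529

By square-and-multiply:
38 in binary is 100110, i.e. 38 = 32 + 4 + 2.
2713^1 ≡ 2713 (mod 3092)
2713^2 ≡ 2713^2 = 7360369 ≡ 1409 (mod 3092)
2713^4 ≡ 1409^2 = 1985281 ≡ 217 (mod 3092)
2713^8 ≡ 217^2 = 47089 ≡ 709 (mod 3092)
2713^16 ≡ 709^2 = 502681 ≡ 1777 (mod 3092)
2713^32 ≡ 1777^2 = 3157729 ≡ 797 (mod 3092)
2713^38 = 2713^32 * 2713^4 * 2713^2 ≡ 797 * 217 * 1409 (mod 3092).
Accumulate the product:
797 * 217 = 172949 ≡ 2889
2889 * 1409 = 4070601 ≡ 1529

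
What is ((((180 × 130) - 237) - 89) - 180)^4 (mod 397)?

348

180 × 130 = 23400 ≡ 374 (mod 397)
374 - 237 = 137
137 - 89 = 48
48 - 180 = -132 ≡ 265 (mod 397)
(265)^4 ≡ 348 (mod 397)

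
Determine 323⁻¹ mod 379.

Apply the Euclidean algorithm and back-substitute:
379 = 1×323 + 56
323 = 5×56 + 43
56 = 1×43 + 13
43 = 3×13 + 4
13 = 3×4 + 1
4 = 4×1 + 0
gcd(323, 379) = 1, so the inverse exists.
Back-substitute for 1:
1 = 1×13 − 3×4
  = −3×43 + 10×13
  = 10×56 − 13×43
  = −13×323 + 75×56
  = 75×379 − 88×323
So 323⁻¹ ≡ −88 ≡ 291 (mod 379).

291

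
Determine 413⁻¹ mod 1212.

Run the extended Euclidean algorithm:
1212 = 2×413 + 386
413 = 1×386 + 27
386 = 14×27 + 8
27 = 3×8 + 3
8 = 2×3 + 2
3 = 1×2 + 1
2 = 2×1 + 0
gcd(413, 1212) = 1, so the inverse exists.
Back-substitute for 1:
1 = 1×3 − 1×2
  = −1×8 + 3×3
  = 3×27 − 10×8
  = −10×386 + 143×27
  = 143×413 − 153×386
  = −153×1212 + 449×413
So 413⁻¹ ≡ 449 (mod 1212).

449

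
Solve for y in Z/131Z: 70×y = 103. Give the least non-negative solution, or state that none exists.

52

gcd(70, 131) = 1, so a unique solution mod 131 exists.
70⁻¹ ≡ 73 (mod 131).
y ≡ 73×103 ≡ 52 (mod 131).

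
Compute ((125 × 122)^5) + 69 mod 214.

63

125 × 122 = 15250 ≡ 56 (mod 214)
(56)^5 ≡ 208 (mod 214)
208 + 69 = 277 ≡ 63 (mod 214)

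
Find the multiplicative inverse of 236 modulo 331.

108

Run the extended Euclidean algorithm:
331 = 1·236 + 95
236 = 2·95 + 46
95 = 2·46 + 3
46 = 15·3 + 1
3 = 3·1 + 0
gcd(236, 331) = 1, so the inverse exists.
Back-substitute for 1:
1 = 1·46 − 15·3
  = −15·95 + 31·46
  = 31·236 − 77·95
  = −77·331 + 108·236
So 236⁻¹ ≡ 108 (mod 331).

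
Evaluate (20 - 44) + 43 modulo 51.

19

20 - 44 = -24 ≡ 27 (mod 51)
27 + 43 = 70 ≡ 19 (mod 51)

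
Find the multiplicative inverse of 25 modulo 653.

209

653 = 26·25 + 3
25 = 8·3 + 1
3 = 3·1 + 0
gcd(25, 653) = 1, so the inverse exists.
Bézout: 1 = −8·653 + 209·25.
So 25⁻¹ ≡ 209 (mod 653).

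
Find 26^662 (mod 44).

26^1 ≡ 26 (mod 44)
26^2 ≡ 26^2 = 676 ≡ 16 (mod 44)
26^4 ≡ 16^2 = 256 ≡ 36 (mod 44)
26^8 ≡ 36^2 = 1296 ≡ 20 (mod 44)
26^16 ≡ 20^2 = 400 ≡ 4 (mod 44)
26^32 ≡ 4^2 = 16 (mod 44)
26^64 ≡ 16^2 = 256 ≡ 36 (mod 44)
26^128 ≡ 36^2 = 1296 ≡ 20 (mod 44)
26^256 ≡ 20^2 = 400 ≡ 4 (mod 44)
26^512 ≡ 4^2 = 16 (mod 44)
26^662 = 26^512 × 26^128 × 26^16 × 26^4 × 26^2 ≡ 16 × 20 × 4 × 36 × 16 (mod 44).
Accumulate the product:
16 × 20 = 320 ≡ 12
12 × 4 = 48 ≡ 4
4 × 36 = 144 ≡ 12
12 × 16 = 192 ≡ 16

16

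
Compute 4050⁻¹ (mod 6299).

6299 = 1×4050 + 2249
4050 = 1×2249 + 1801
2249 = 1×1801 + 448
1801 = 4×448 + 9
448 = 49×9 + 7
9 = 1×7 + 2
7 = 3×2 + 1
2 = 2×1 + 0
gcd(4050, 6299) = 1, so the inverse exists.
Bézout: 1 = 1799×6299 − 2798×4050.
So 4050⁻¹ ≡ −2798 ≡ 3501 (mod 6299).

3501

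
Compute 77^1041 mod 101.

By square-and-multiply:
1041 in binary is 10000010001, i.e. 1041 = 1024 + 16 + 1.
77^1 ≡ 77 (mod 101)
77^2 ≡ 77^2 = 5929 ≡ 71 (mod 101)
77^4 ≡ 71^2 = 5041 ≡ 92 (mod 101)
77^8 ≡ 92^2 = 8464 ≡ 81 (mod 101)
77^16 ≡ 81^2 = 6561 ≡ 97 (mod 101)
77^32 ≡ 97^2 = 9409 ≡ 16 (mod 101)
77^64 ≡ 16^2 = 256 ≡ 54 (mod 101)
77^128 ≡ 54^2 = 2916 ≡ 88 (mod 101)
77^256 ≡ 88^2 = 7744 ≡ 68 (mod 101)
77^512 ≡ 68^2 = 4624 ≡ 79 (mod 101)
77^1024 ≡ 79^2 = 6241 ≡ 80 (mod 101)
77^1041 = 77^1024 · 77^16 · 77^1 ≡ 80 · 97 · 77 (mod 101).
Accumulate the product:
80 · 97 = 7760 ≡ 84
84 · 77 = 6468 ≡ 4

4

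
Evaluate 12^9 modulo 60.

By square-and-multiply:
9 in binary is 1001, i.e. 9 = 8 + 1.
12^1 ≡ 12 (mod 60)
12^2 ≡ 12^2 = 144 ≡ 24 (mod 60)
12^4 ≡ 24^2 = 576 ≡ 36 (mod 60)
12^8 ≡ 36^2 = 1296 ≡ 36 (mod 60)
12^9 = 12^8 × 12^1 ≡ 36 × 12 (mod 60).
36 × 12 = 432 ≡ 12 (mod 60).

12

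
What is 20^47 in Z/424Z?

47 in binary is 101111, i.e. 47 = 32 + 8 + 4 + 2 + 1.
20^1 ≡ 20 (mod 424)
20^2 ≡ 20^2 = 400 (mod 424)
20^4 ≡ 400^2 = 160000 ≡ 152 (mod 424)
20^8 ≡ 152^2 = 23104 ≡ 208 (mod 424)
20^16 ≡ 208^2 = 43264 ≡ 16 (mod 424)
20^32 ≡ 16^2 = 256 (mod 424)
20^47 = 20^32 × 20^8 × 20^4 × 20^2 × 20^1 ≡ 256 × 208 × 152 × 400 × 20 (mod 424).
Accumulate the product:
256 × 208 = 53248 ≡ 248
248 × 152 = 37696 ≡ 384
384 × 400 = 153600 ≡ 112
112 × 20 = 2240 ≡ 120

120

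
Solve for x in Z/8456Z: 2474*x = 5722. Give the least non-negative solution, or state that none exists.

gcd(2474, 8456) = 2, and 2 | 5722, so solutions exist.
Divide through by 2: 1237*x ≡ 2861 (mod 4228).
1237⁻¹ ≡ 1333 (mod 4228).
x ≡ 1333*2861 ≡ 57 (mod 4228).
The smallest non-negative solution is x = 57.

57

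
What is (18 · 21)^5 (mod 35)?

28

18 · 21 = 378 ≡ 28 (mod 35)
(28)^5 ≡ 28 (mod 35)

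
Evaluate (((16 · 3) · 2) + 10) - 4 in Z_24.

16 · 3 = 48 ≡ 0 (mod 24)
0 · 2 = 0
0 + 10 = 10
10 - 4 = 6

6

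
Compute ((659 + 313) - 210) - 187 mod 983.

575

659 + 313 = 972
972 - 210 = 762
762 - 187 = 575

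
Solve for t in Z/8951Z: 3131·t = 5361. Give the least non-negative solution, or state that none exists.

6537

gcd(3131, 8951) = 1, so a unique solution mod 8951 exists.
3131⁻¹ ≡ 4354 (mod 8951).
t ≡ 4354·5361 ≡ 6537 (mod 8951).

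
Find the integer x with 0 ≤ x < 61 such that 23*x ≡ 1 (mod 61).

8

By the extended Euclidean algorithm:
61 = 2*23 + 15
23 = 1*15 + 8
15 = 1*8 + 7
8 = 1*7 + 1
7 = 7*1 + 0
gcd(23, 61) = 1, so the inverse exists.
Back-substitute for 1:
1 = 1*8 − 1*7
  = −1*15 + 2*8
  = 2*23 − 3*15
  = −3*61 + 8*23
So 23⁻¹ ≡ 8 (mod 61).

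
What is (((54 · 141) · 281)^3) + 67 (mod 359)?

54 · 141 = 7614 ≡ 75 (mod 359)
75 · 281 = 21075 ≡ 253 (mod 359)
(253)^3 ≡ 146 (mod 359)
146 + 67 = 213

213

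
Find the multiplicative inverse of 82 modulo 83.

82

83 = 1·82 + 1
82 = 82·1 + 0
gcd(82, 83) = 1, so the inverse exists.
Back-substitute for 1:
1 = 1·83 − 1·82
So 82⁻¹ ≡ −1 ≡ 82 (mod 83).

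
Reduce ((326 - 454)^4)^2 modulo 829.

769

326 - 454 = -128 ≡ 701 (mod 829)
(701)^4 ≡ 282 (mod 829)
(282)^2 ≡ 769 (mod 829)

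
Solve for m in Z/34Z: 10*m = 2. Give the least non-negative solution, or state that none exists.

7

gcd(10, 34) = 2, and 2 | 2, so solutions exist.
Divide through by 2: 5*m mod 17 = 1.
5⁻¹ ≡ 7 (mod 17).
m ≡ 7*1 ≡ 7 (mod 17).
The smallest non-negative solution is m = 7.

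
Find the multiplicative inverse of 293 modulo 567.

567 = 1*293 + 274
293 = 1*274 + 19
274 = 14*19 + 8
19 = 2*8 + 3
8 = 2*3 + 2
3 = 1*2 + 1
2 = 2*1 + 0
gcd(293, 567) = 1, so the inverse exists.
Bézout: 1 = −108*567 + 209*293.
So 293⁻¹ ≡ 209 (mod 567).

209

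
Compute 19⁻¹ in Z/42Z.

31

By the extended Euclidean algorithm:
42 = 2×19 + 4
19 = 4×4 + 3
4 = 1×3 + 1
3 = 3×1 + 0
gcd(19, 42) = 1, so the inverse exists.
Back-substitute for 1:
1 = 1×4 − 1×3
  = −1×19 + 5×4
  = 5×42 − 11×19
So 19⁻¹ ≡ −11 ≡ 31 (mod 42).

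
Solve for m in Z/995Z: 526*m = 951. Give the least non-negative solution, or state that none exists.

976

gcd(526, 995) = 1, so a unique solution mod 995 exists.
526⁻¹ ≡ 611 (mod 995).
m ≡ 611*951 ≡ 976 (mod 995).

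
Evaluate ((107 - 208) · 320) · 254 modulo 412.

107 - 208 = -101 ≡ 311 (mod 412)
311 · 320 = 99520 ≡ 228 (mod 412)
228 · 254 = 57912 ≡ 232 (mod 412)

232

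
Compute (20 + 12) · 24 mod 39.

27

20 + 12 = 32
32 · 24 = 768 ≡ 27 (mod 39)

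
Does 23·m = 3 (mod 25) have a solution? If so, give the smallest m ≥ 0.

gcd(23, 25) = 1, so a unique solution mod 25 exists.
23⁻¹ ≡ 12 (mod 25).
m ≡ 12·3 ≡ 11 (mod 25).

11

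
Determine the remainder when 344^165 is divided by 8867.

2082

Using repeated squaring:
165 in binary is 10100101, i.e. 165 = 128 + 32 + 4 + 1.
344^1 ≡ 344 (mod 8867)
344^2 ≡ 344^2 = 118336 ≡ 3065 (mod 8867)
344^4 ≡ 3065^2 = 9394225 ≡ 4072 (mod 8867)
344^8 ≡ 4072^2 = 16581184 ≡ 8761 (mod 8867)
344^16 ≡ 8761^2 = 76755121 ≡ 2369 (mod 8867)
344^32 ≡ 2369^2 = 5612161 ≡ 8217 (mod 8867)
344^64 ≡ 8217^2 = 67519089 ≡ 5751 (mod 8867)
344^128 ≡ 5751^2 = 33074001 ≡ 91 (mod 8867)
344^165 = 344^128 · 344^32 · 344^4 · 344^1 ≡ 91 · 8217 · 4072 · 344 (mod 8867).
Accumulate the product:
91 · 8217 = 747747 ≡ 2919
2919 · 4072 = 11886168 ≡ 4388
4388 · 344 = 1509472 ≡ 2082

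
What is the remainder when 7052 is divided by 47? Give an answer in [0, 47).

2

7052 = 150*47 + 2, so 7052 ≡ 2 (mod 47).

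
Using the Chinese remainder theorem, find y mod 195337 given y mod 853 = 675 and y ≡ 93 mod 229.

129478

853⁻¹ mod 229: 853*189 ≡ 1 (mod 229), so 853⁻¹ ≡ 189.
y = 675 + 853*((93 − 675)*189 mod 229) = 675 + 853*151 = 129478.
Check: 129478 mod 853 = 675, 129478 mod 229 = 93. ✓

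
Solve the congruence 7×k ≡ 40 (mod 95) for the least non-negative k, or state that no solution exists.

gcd(7, 95) = 1, so a unique solution mod 95 exists.
7⁻¹ ≡ 68 (mod 95).
k ≡ 68×40 ≡ 60 (mod 95).

60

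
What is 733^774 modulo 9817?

6585

Using repeated squaring:
774 in binary is 1100000110, i.e. 774 = 512 + 256 + 4 + 2.
733^1 ≡ 733 (mod 9817)
733^2 ≡ 733^2 = 537289 ≡ 7171 (mod 9817)
733^4 ≡ 7171^2 = 51423241 ≡ 1795 (mod 9817)
733^8 ≡ 1795^2 = 3222025 ≡ 2049 (mod 9817)
733^16 ≡ 2049^2 = 4198401 ≡ 6542 (mod 9817)
733^32 ≡ 6542^2 = 42797764 ≡ 5461 (mod 9817)
733^64 ≡ 5461^2 = 29822521 ≡ 8292 (mod 9817)
733^128 ≡ 8292^2 = 68757264 ≡ 8813 (mod 9817)
733^256 ≡ 8813^2 = 77668969 ≡ 6682 (mod 9817)
733^512 ≡ 6682^2 = 44649124 ≡ 1408 (mod 9817)
733^774 = 733^512 * 733^256 * 733^4 * 733^2 ≡ 1408 * 6682 * 1795 * 7171 (mod 9817).
Accumulate the product:
1408 * 6682 = 9408256 ≡ 3570
3570 * 1795 = 6408150 ≡ 7466
7466 * 7171 = 53538686 ≡ 6585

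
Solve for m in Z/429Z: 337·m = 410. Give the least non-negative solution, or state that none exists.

266

gcd(337, 429) = 1, so a unique solution mod 429 exists.
337⁻¹ ≡ 415 (mod 429).
m ≡ 415·410 ≡ 266 (mod 429).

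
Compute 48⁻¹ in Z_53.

21

Apply the Euclidean algorithm and back-substitute:
53 = 1·48 + 5
48 = 9·5 + 3
5 = 1·3 + 2
3 = 1·2 + 1
2 = 2·1 + 0
gcd(48, 53) = 1, so the inverse exists.
Bézout: 1 = −19·53 + 21·48.
So 48⁻¹ ≡ 21 (mod 53).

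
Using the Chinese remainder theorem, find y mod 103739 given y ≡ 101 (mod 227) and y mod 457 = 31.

227⁻¹ mod 457: 227*304 ≡ 1 (mod 457), so 227⁻¹ ≡ 304.
y = 101 + 227*((31 − 101)*304 mod 457) = 101 + 227*199 = 45274.

45274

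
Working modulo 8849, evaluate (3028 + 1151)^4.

3028 + 1151 = 4179
(4179)^4 ≡ 5680 (mod 8849)

5680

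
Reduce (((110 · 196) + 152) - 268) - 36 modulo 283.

183

110 · 196 = 21560 ≡ 52 (mod 283)
52 + 152 = 204
204 - 268 = -64 ≡ 219 (mod 283)
219 - 36 = 183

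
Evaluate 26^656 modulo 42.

Compute successive squares:
656 in binary is 1010010000, i.e. 656 = 512 + 128 + 16.
26^1 ≡ 26 (mod 42)
26^2 ≡ 26^2 = 676 ≡ 4 (mod 42)
26^4 ≡ 4^2 = 16 (mod 42)
26^8 ≡ 16^2 = 256 ≡ 4 (mod 42)
26^16 ≡ 4^2 = 16 (mod 42)
26^32 ≡ 16^2 = 256 ≡ 4 (mod 42)
26^64 ≡ 4^2 = 16 (mod 42)
26^128 ≡ 16^2 = 256 ≡ 4 (mod 42)
26^256 ≡ 4^2 = 16 (mod 42)
26^512 ≡ 16^2 = 256 ≡ 4 (mod 42)
26^656 = 26^512 · 26^128 · 26^16 ≡ 4 · 4 · 16 (mod 42).
Accumulate the product:
4 · 4 = 16
16 · 16 = 256 ≡ 4

4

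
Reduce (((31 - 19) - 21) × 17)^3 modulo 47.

11

31 - 19 = 12
12 - 21 = -9 ≡ 38 (mod 47)
38 × 17 = 646 ≡ 35 (mod 47)
(35)^3 ≡ 11 (mod 47)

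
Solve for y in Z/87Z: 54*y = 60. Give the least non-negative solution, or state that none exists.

14

gcd(54, 87) = 3, and 3 | 60, so solutions exist.
Divide through by 3: 18*y = 20 (mod 29).
18⁻¹ ≡ 21 (mod 29).
y ≡ 21*20 ≡ 14 (mod 29).
The smallest non-negative solution is y = 14.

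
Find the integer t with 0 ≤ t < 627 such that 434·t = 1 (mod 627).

614

Apply the Euclidean algorithm and back-substitute:
627 = 1×434 + 193
434 = 2×193 + 48
193 = 4×48 + 1
48 = 48×1 + 0
gcd(434, 627) = 1, so the inverse exists.
Back-substitute for 1:
1 = 1×193 − 4×48
  = −4×434 + 9×193
  = 9×627 − 13×434
So 434⁻¹ ≡ −13 ≡ 614 (mod 627).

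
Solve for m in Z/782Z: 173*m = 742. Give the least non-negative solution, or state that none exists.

610

gcd(173, 782) = 1, so a unique solution mod 782 exists.
173⁻¹ ≡ 669 (mod 782).
m ≡ 669*742 ≡ 610 (mod 782).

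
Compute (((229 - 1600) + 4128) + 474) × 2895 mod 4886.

1941

229 - 1600 = -1371 ≡ 3515 (mod 4886)
3515 + 4128 = 7643 ≡ 2757 (mod 4886)
2757 + 474 = 3231
3231 × 2895 = 9353745 ≡ 1941 (mod 4886)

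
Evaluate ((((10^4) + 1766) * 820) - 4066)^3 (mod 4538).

4014

(10)^4 ≡ 924 (mod 4538)
924 + 1766 = 2690
2690 * 820 = 2205800 ≡ 332 (mod 4538)
332 - 4066 = -3734 ≡ 804 (mod 4538)
(804)^3 ≡ 4014 (mod 4538)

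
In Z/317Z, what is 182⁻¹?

54

317 = 1×182 + 135
182 = 1×135 + 47
135 = 2×47 + 41
47 = 1×41 + 6
41 = 6×6 + 5
6 = 1×5 + 1
5 = 5×1 + 0
gcd(182, 317) = 1, so the inverse exists.
Bézout: 1 = −31×317 + 54×182.
So 182⁻¹ ≡ 54 (mod 317).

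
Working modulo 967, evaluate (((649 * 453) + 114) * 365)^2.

529

649 * 453 = 293997 ≡ 29 (mod 967)
29 + 114 = 143
143 * 365 = 52195 ≡ 944 (mod 967)
(944)^2 ≡ 529 (mod 967)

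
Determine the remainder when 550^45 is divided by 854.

428

550^1 ≡ 550 (mod 854)
550^2 ≡ 550^2 = 302500 ≡ 184 (mod 854)
550^4 ≡ 184^2 = 33856 ≡ 550 (mod 854)
550^8 ≡ 550^2 = 302500 ≡ 184 (mod 854)
550^16 ≡ 184^2 = 33856 ≡ 550 (mod 854)
550^32 ≡ 550^2 = 302500 ≡ 184 (mod 854)
550^45 = 550^32 × 550^8 × 550^4 × 550^1 ≡ 184 × 184 × 550 × 550 (mod 854).
Accumulate the product:
184 × 184 = 33856 ≡ 550
550 × 550 = 302500 ≡ 184
184 × 550 = 101200 ≡ 428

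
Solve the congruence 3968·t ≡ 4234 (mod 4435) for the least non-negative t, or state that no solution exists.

gcd(3968, 4435) = 1, so a unique solution mod 4435 exists.
3968⁻¹ ≡ 1472 (mod 4435).
t ≡ 1472·4234 ≡ 1273 (mod 4435).

1273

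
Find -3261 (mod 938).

491

-3261 = -4*938 + 491, so -3261 ≡ 491 (mod 938).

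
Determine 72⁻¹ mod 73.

72

Apply the Euclidean algorithm and back-substitute:
73 = 1*72 + 1
72 = 72*1 + 0
gcd(72, 73) = 1, so the inverse exists.
Back-substitute for 1:
1 = 1*73 − 1*72
So 72⁻¹ ≡ −1 ≡ 72 (mod 73).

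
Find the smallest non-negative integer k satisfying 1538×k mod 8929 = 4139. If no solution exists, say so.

531

gcd(1538, 8929) = 1, so a unique solution mod 8929 exists.
1538⁻¹ ≡ 4360 (mod 8929).
k ≡ 4360×4139 ≡ 531 (mod 8929).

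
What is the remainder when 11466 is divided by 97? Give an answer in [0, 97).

11466 = 118*97 + 20, so 11466 ≡ 20 (mod 97).

20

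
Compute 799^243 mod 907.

121

Compute successive squares:
243 in binary is 11110011, i.e. 243 = 128 + 64 + 32 + 16 + 2 + 1.
799^1 ≡ 799 (mod 907)
799^2 ≡ 799^2 = 638401 ≡ 780 (mod 907)
799^4 ≡ 780^2 = 608400 ≡ 710 (mod 907)
799^8 ≡ 710^2 = 504100 ≡ 715 (mod 907)
799^16 ≡ 715^2 = 511225 ≡ 584 (mod 907)
799^32 ≡ 584^2 = 341056 ≡ 24 (mod 907)
799^64 ≡ 24^2 = 576 (mod 907)
799^128 ≡ 576^2 = 331776 ≡ 721 (mod 907)
799^243 = 799^128 × 799^64 × 799^32 × 799^16 × 799^2 × 799^1 ≡ 721 × 576 × 24 × 584 × 780 × 799 (mod 907).
Accumulate the product:
721 × 576 = 415296 ≡ 797
797 × 24 = 19128 ≡ 81
81 × 584 = 47304 ≡ 140
140 × 780 = 109200 ≡ 360
360 × 799 = 287640 ≡ 121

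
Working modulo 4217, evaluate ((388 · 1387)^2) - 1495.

388 · 1387 = 538156 ≡ 2597 (mod 4217)
(2597)^2 ≡ 1426 (mod 4217)
1426 - 1495 = -69 ≡ 4148 (mod 4217)

4148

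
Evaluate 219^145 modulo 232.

Compute successive squares:
145 in binary is 10010001, i.e. 145 = 128 + 16 + 1.
219^1 ≡ 219 (mod 232)
219^2 ≡ 219^2 = 47961 ≡ 169 (mod 232)
219^4 ≡ 169^2 = 28561 ≡ 25 (mod 232)
219^8 ≡ 25^2 = 625 ≡ 161 (mod 232)
219^16 ≡ 161^2 = 25921 ≡ 169 (mod 232)
219^32 ≡ 169^2 = 28561 ≡ 25 (mod 232)
219^64 ≡ 25^2 = 625 ≡ 161 (mod 232)
219^128 ≡ 161^2 = 25921 ≡ 169 (mod 232)
219^145 = 219^128 · 219^16 · 219^1 ≡ 169 · 169 · 219 (mod 232).
Accumulate the product:
169 · 169 = 28561 ≡ 25
25 · 219 = 5475 ≡ 139

139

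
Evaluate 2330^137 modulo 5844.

572

By square-and-multiply:
137 in binary is 10001001, i.e. 137 = 128 + 8 + 1.
2330^1 ≡ 2330 (mod 5844)
2330^2 ≡ 2330^2 = 5428900 ≡ 5668 (mod 5844)
2330^4 ≡ 5668^2 = 32126224 ≡ 1756 (mod 5844)
2330^8 ≡ 1756^2 = 3083536 ≡ 3748 (mod 5844)
2330^16 ≡ 3748^2 = 14047504 ≡ 4372 (mod 5844)
2330^32 ≡ 4372^2 = 19114384 ≡ 4504 (mod 5844)
2330^64 ≡ 4504^2 = 20286016 ≡ 1492 (mod 5844)
2330^128 ≡ 1492^2 = 2226064 ≡ 5344 (mod 5844)
2330^137 = 2330^128 × 2330^8 × 2330^1 ≡ 5344 × 3748 × 2330 (mod 5844).
Accumulate the product:
5344 × 3748 = 20029312 ≡ 1924
1924 × 2330 = 4482920 ≡ 572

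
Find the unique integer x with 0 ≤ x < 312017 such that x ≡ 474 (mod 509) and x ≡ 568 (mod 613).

258028

509⁻¹ mod 613: 509×501 ≡ 1 (mod 613), so 509⁻¹ ≡ 501.
x = 474 + 509×((568 − 474)×501 mod 613) = 474 + 509×506 = 258028.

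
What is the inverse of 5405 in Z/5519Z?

823

5519 = 1*5405 + 114
5405 = 47*114 + 47
114 = 2*47 + 20
47 = 2*20 + 7
20 = 2*7 + 6
7 = 1*6 + 1
6 = 6*1 + 0
gcd(5405, 5519) = 1, so the inverse exists.
Bézout: 1 = −806*5519 + 823*5405.
So 5405⁻¹ ≡ 823 (mod 5519).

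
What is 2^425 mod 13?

By square-and-multiply:
2^1 ≡ 2 (mod 13)
2^2 ≡ 2^2 = 4 (mod 13)
2^4 ≡ 4^2 = 16 ≡ 3 (mod 13)
2^8 ≡ 3^2 = 9 (mod 13)
2^16 ≡ 9^2 = 81 ≡ 3 (mod 13)
2^32 ≡ 3^2 = 9 (mod 13)
2^64 ≡ 9^2 = 81 ≡ 3 (mod 13)
2^128 ≡ 3^2 = 9 (mod 13)
2^256 ≡ 9^2 = 81 ≡ 3 (mod 13)
2^425 = 2^256 * 2^128 * 2^32 * 2^8 * 2^1 ≡ 3 * 9 * 9 * 9 * 2 (mod 13).
Accumulate the product:
3 * 9 = 27 ≡ 1
1 * 9 = 9
9 * 9 = 81 ≡ 3
3 * 2 = 6

6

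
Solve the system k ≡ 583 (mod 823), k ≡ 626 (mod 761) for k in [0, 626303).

233492

823⁻¹ mod 761: 823×626 ≡ 1 (mod 761), so 823⁻¹ ≡ 626.
k = 583 + 823×((626 − 583)×626 mod 761) = 583 + 823×283 = 233492.
Check: 233492 mod 823 = 583, 233492 mod 761 = 626. ✓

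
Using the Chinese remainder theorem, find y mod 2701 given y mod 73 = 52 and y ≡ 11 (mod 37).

73⁻¹ mod 37: 73·36 ≡ 1 (mod 37), so 73⁻¹ ≡ 36.
y = 52 + 73·((11 − 52)·36 mod 37) = 52 + 73·4 = 344.

344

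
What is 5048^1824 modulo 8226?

5048^1 ≡ 5048 (mod 8226)
5048^2 ≡ 5048^2 = 25482304 ≡ 6382 (mod 8226)
5048^4 ≡ 6382^2 = 40729924 ≡ 2998 (mod 8226)
5048^8 ≡ 2998^2 = 8988004 ≡ 5212 (mod 8226)
5048^16 ≡ 5212^2 = 27164944 ≡ 2692 (mod 8226)
5048^32 ≡ 2692^2 = 7246864 ≡ 7984 (mod 8226)
5048^64 ≡ 7984^2 = 63744256 ≡ 982 (mod 8226)
5048^128 ≡ 982^2 = 964324 ≡ 1882 (mod 8226)
5048^256 ≡ 1882^2 = 3541924 ≡ 4744 (mod 8226)
5048^512 ≡ 4744^2 = 22505536 ≡ 7426 (mod 8226)
5048^1024 ≡ 7426^2 = 55145476 ≡ 6598 (mod 8226)
5048^1824 = 5048^1024 * 5048^512 * 5048^256 * 5048^32 ≡ 6598 * 7426 * 4744 * 7984 (mod 8226).
Accumulate the product:
6598 * 7426 = 48996748 ≡ 2692
2692 * 4744 = 12770848 ≡ 4096
4096 * 7984 = 32702464 ≡ 4114

4114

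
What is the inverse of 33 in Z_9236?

6997

Apply the Euclidean algorithm and back-substitute:
9236 = 279*33 + 29
33 = 1*29 + 4
29 = 7*4 + 1
4 = 4*1 + 0
gcd(33, 9236) = 1, so the inverse exists.
Back-substitute for 1:
1 = 1*29 − 7*4
  = −7*33 + 8*29
  = 8*9236 − 2239*33
So 33⁻¹ ≡ −2239 ≡ 6997 (mod 9236).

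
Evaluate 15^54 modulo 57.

39

Using repeated squaring:
15^1 ≡ 15 (mod 57)
15^2 ≡ 15^2 = 225 ≡ 54 (mod 57)
15^4 ≡ 54^2 = 2916 ≡ 9 (mod 57)
15^8 ≡ 9^2 = 81 ≡ 24 (mod 57)
15^16 ≡ 24^2 = 576 ≡ 6 (mod 57)
15^32 ≡ 6^2 = 36 (mod 57)
15^54 = 15^32 · 15^16 · 15^4 · 15^2 ≡ 36 · 6 · 9 · 54 (mod 57).
Accumulate the product:
36 · 6 = 216 ≡ 45
45 · 9 = 405 ≡ 6
6 · 54 = 324 ≡ 39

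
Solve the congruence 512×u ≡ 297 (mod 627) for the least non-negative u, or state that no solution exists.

gcd(512, 627) = 1, so a unique solution mod 627 exists.
512⁻¹ ≡ 398 (mod 627).
u ≡ 398×297 ≡ 330 (mod 627).

330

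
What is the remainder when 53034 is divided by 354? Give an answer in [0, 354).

53034 = 149·354 + 288, so 53034 ≡ 288 (mod 354).

288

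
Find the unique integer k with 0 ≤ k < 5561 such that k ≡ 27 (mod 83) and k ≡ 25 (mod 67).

83⁻¹ mod 67: 83*21 ≡ 1 (mod 67), so 83⁻¹ ≡ 21.
k = 27 + 83*((25 − 27)*21 mod 67) = 27 + 83*25 = 2102.
Check: 2102 mod 83 = 27, 2102 mod 67 = 25. ✓

2102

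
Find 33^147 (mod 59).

32

Using repeated squaring:
33^1 ≡ 33 (mod 59)
33^2 ≡ 33^2 = 1089 ≡ 27 (mod 59)
33^4 ≡ 27^2 = 729 ≡ 21 (mod 59)
33^8 ≡ 21^2 = 441 ≡ 28 (mod 59)
33^16 ≡ 28^2 = 784 ≡ 17 (mod 59)
33^32 ≡ 17^2 = 289 ≡ 53 (mod 59)
33^64 ≡ 53^2 = 2809 ≡ 36 (mod 59)
33^128 ≡ 36^2 = 1296 ≡ 57 (mod 59)
33^147 = 33^128 · 33^16 · 33^2 · 33^1 ≡ 57 · 17 · 27 · 33 (mod 59).
Accumulate the product:
57 · 17 = 969 ≡ 25
25 · 27 = 675 ≡ 26
26 · 33 = 858 ≡ 32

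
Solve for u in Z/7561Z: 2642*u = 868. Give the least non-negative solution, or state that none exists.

235

gcd(2642, 7561) = 1, so a unique solution mod 7561 exists.
2642⁻¹ ≡ 3563 (mod 7561).
u ≡ 3563*868 ≡ 235 (mod 7561).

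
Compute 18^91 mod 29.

17

By square-and-multiply:
18^1 ≡ 18 (mod 29)
18^2 ≡ 18^2 = 324 ≡ 5 (mod 29)
18^4 ≡ 5^2 = 25 (mod 29)
18^8 ≡ 25^2 = 625 ≡ 16 (mod 29)
18^16 ≡ 16^2 = 256 ≡ 24 (mod 29)
18^32 ≡ 24^2 = 576 ≡ 25 (mod 29)
18^64 ≡ 25^2 = 625 ≡ 16 (mod 29)
18^91 = 18^64 × 18^16 × 18^8 × 18^2 × 18^1 ≡ 16 × 24 × 16 × 5 × 18 (mod 29).
Accumulate the product:
16 × 24 = 384 ≡ 7
7 × 16 = 112 ≡ 25
25 × 5 = 125 ≡ 9
9 × 18 = 162 ≡ 17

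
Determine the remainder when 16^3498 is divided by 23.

1

By square-and-multiply:
3498 in binary is 110110101010, i.e. 3498 = 2048 + 1024 + 256 + 128 + 32 + 8 + 2.
16^1 ≡ 16 (mod 23)
16^2 ≡ 16^2 = 256 ≡ 3 (mod 23)
16^4 ≡ 3^2 = 9 (mod 23)
16^8 ≡ 9^2 = 81 ≡ 12 (mod 23)
16^16 ≡ 12^2 = 144 ≡ 6 (mod 23)
16^32 ≡ 6^2 = 36 ≡ 13 (mod 23)
16^64 ≡ 13^2 = 169 ≡ 8 (mod 23)
16^128 ≡ 8^2 = 64 ≡ 18 (mod 23)
16^256 ≡ 18^2 = 324 ≡ 2 (mod 23)
16^512 ≡ 2^2 = 4 (mod 23)
16^1024 ≡ 4^2 = 16 (mod 23)
16^2048 ≡ 16^2 = 256 ≡ 3 (mod 23)
16^3498 = 16^2048 × 16^1024 × 16^256 × 16^128 × 16^32 × 16^8 × 16^2 ≡ 3 × 16 × 2 × 18 × 13 × 12 × 3 (mod 23).
Accumulate the product:
3 × 16 = 48 ≡ 2
2 × 2 = 4
4 × 18 = 72 ≡ 3
3 × 13 = 39 ≡ 16
16 × 12 = 192 ≡ 8
8 × 3 = 24 ≡ 1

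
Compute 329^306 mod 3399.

306 in binary is 100110010, i.e. 306 = 256 + 32 + 16 + 2.
329^1 ≡ 329 (mod 3399)
329^2 ≡ 329^2 = 108241 ≡ 2872 (mod 3399)
329^4 ≡ 2872^2 = 8248384 ≡ 2410 (mod 3399)
329^8 ≡ 2410^2 = 5808100 ≡ 2608 (mod 3399)
329^16 ≡ 2608^2 = 6801664 ≡ 265 (mod 3399)
329^32 ≡ 265^2 = 70225 ≡ 2245 (mod 3399)
329^64 ≡ 2245^2 = 5040025 ≡ 2707 (mod 3399)
329^128 ≡ 2707^2 = 7327849 ≡ 3004 (mod 3399)
329^256 ≡ 3004^2 = 9024016 ≡ 3070 (mod 3399)
329^306 = 329^256 · 329^32 · 329^16 · 329^2 ≡ 3070 · 2245 · 265 · 2872 (mod 3399).
Accumulate the product:
3070 · 2245 = 6892150 ≡ 2377
2377 · 265 = 629905 ≡ 1090
1090 · 2872 = 3130480 ≡ 1

1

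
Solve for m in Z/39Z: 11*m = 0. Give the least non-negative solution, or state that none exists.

0

gcd(11, 39) = 1, so a unique solution mod 39 exists.
11⁻¹ ≡ 32 (mod 39).
m ≡ 32*0 ≡ 0 (mod 39).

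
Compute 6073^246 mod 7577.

133

By square-and-multiply:
246 in binary is 11110110, i.e. 246 = 128 + 64 + 32 + 16 + 4 + 2.
6073^1 ≡ 6073 (mod 7577)
6073^2 ≡ 6073^2 = 36881329 ≡ 4070 (mod 7577)
6073^4 ≡ 4070^2 = 16564900 ≡ 1578 (mod 7577)
6073^8 ≡ 1578^2 = 2490084 ≡ 4828 (mod 7577)
6073^16 ≡ 4828^2 = 23309584 ≡ 2732 (mod 7577)
6073^32 ≡ 2732^2 = 7463824 ≡ 479 (mod 7577)
6073^64 ≡ 479^2 = 229441 ≡ 2131 (mod 7577)
6073^128 ≡ 2131^2 = 4541161 ≡ 2538 (mod 7577)
6073^246 = 6073^128 * 6073^64 * 6073^32 * 6073^16 * 6073^4 * 6073^2 ≡ 2538 * 2131 * 479 * 2732 * 1578 * 4070 (mod 7577).
Accumulate the product:
2538 * 2131 = 5408478 ≡ 6077
6077 * 479 = 2910883 ≡ 1315
1315 * 2732 = 3592580 ≡ 1082
1082 * 1578 = 1707396 ≡ 2571
2571 * 4070 = 10463970 ≡ 133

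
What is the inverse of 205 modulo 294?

By the extended Euclidean algorithm:
294 = 1·205 + 89
205 = 2·89 + 27
89 = 3·27 + 8
27 = 3·8 + 3
8 = 2·3 + 2
3 = 1·2 + 1
2 = 2·1 + 0
gcd(205, 294) = 1, so the inverse exists.
Back-substitute for 1:
1 = 1·3 − 1·2
  = −1·8 + 3·3
  = 3·27 − 10·8
  = −10·89 + 33·27
  = 33·205 − 76·89
  = −76·294 + 109·205
So 205⁻¹ ≡ 109 (mod 294).

109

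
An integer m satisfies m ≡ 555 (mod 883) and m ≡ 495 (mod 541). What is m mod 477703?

883⁻¹ mod 541: 883×454 ≡ 1 (mod 541), so 883⁻¹ ≡ 454.
m = 555 + 883×((495 − 555)×454 mod 541) = 555 + 883×351 = 310488.
Check: 310488 mod 883 = 555, 310488 mod 541 = 495. ✓

310488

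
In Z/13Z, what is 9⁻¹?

3

Run the extended Euclidean algorithm:
13 = 1*9 + 4
9 = 2*4 + 1
4 = 4*1 + 0
gcd(9, 13) = 1, so the inverse exists.
Back-substitute for 1:
1 = 1*9 − 2*4
  = −2*13 + 3*9
So 9⁻¹ ≡ 3 (mod 13).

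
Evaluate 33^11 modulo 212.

By square-and-multiply:
11 in binary is 1011, i.e. 11 = 8 + 2 + 1.
33^1 ≡ 33 (mod 212)
33^2 ≡ 33^2 = 1089 ≡ 29 (mod 212)
33^4 ≡ 29^2 = 841 ≡ 205 (mod 212)
33^8 ≡ 205^2 = 42025 ≡ 49 (mod 212)
33^11 = 33^8 * 33^2 * 33^1 ≡ 49 * 29 * 33 (mod 212).
Accumulate the product:
49 * 29 = 1421 ≡ 149
149 * 33 = 4917 ≡ 41

41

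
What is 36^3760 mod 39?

Compute successive squares:
36^1 ≡ 36 (mod 39)
36^2 ≡ 36^2 = 1296 ≡ 9 (mod 39)
36^4 ≡ 9^2 = 81 ≡ 3 (mod 39)
36^8 ≡ 3^2 = 9 (mod 39)
36^16 ≡ 9^2 = 81 ≡ 3 (mod 39)
36^32 ≡ 3^2 = 9 (mod 39)
36^64 ≡ 9^2 = 81 ≡ 3 (mod 39)
36^128 ≡ 3^2 = 9 (mod 39)
36^256 ≡ 9^2 = 81 ≡ 3 (mod 39)
36^512 ≡ 3^2 = 9 (mod 39)
36^1024 ≡ 9^2 = 81 ≡ 3 (mod 39)
36^2048 ≡ 3^2 = 9 (mod 39)
36^3760 = 36^2048 * 36^1024 * 36^512 * 36^128 * 36^32 * 36^16 ≡ 9 * 3 * 9 * 9 * 9 * 3 (mod 39).
Accumulate the product:
9 * 3 = 27
27 * 9 = 243 ≡ 9
9 * 9 = 81 ≡ 3
3 * 9 = 27
27 * 3 = 81 ≡ 3

3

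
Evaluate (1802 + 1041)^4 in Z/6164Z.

1802 + 1041 = 2843
(2843)^4 ≡ 29 (mod 6164)

29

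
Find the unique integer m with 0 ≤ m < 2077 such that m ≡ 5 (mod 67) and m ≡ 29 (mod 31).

742

67⁻¹ mod 31: 67*25 ≡ 1 (mod 31), so 67⁻¹ ≡ 25.
m = 5 + 67*((29 − 5)*25 mod 31) = 5 + 67*11 = 742.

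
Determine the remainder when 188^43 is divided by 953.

740

43 in binary is 101011, i.e. 43 = 32 + 8 + 2 + 1.
188^1 ≡ 188 (mod 953)
188^2 ≡ 188^2 = 35344 ≡ 83 (mod 953)
188^4 ≡ 83^2 = 6889 ≡ 218 (mod 953)
188^8 ≡ 218^2 = 47524 ≡ 827 (mod 953)
188^16 ≡ 827^2 = 683929 ≡ 628 (mod 953)
188^32 ≡ 628^2 = 394384 ≡ 795 (mod 953)
188^43 = 188^32 * 188^8 * 188^2 * 188^1 ≡ 795 * 827 * 83 * 188 (mod 953).
Accumulate the product:
795 * 827 = 657465 ≡ 848
848 * 83 = 70384 ≡ 815
815 * 188 = 153220 ≡ 740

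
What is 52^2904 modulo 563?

398

By square-and-multiply:
2904 in binary is 101101011000, i.e. 2904 = 2048 + 512 + 256 + 64 + 16 + 8.
52^1 ≡ 52 (mod 563)
52^2 ≡ 52^2 = 2704 ≡ 452 (mod 563)
52^4 ≡ 452^2 = 204304 ≡ 498 (mod 563)
52^8 ≡ 498^2 = 248004 ≡ 284 (mod 563)
52^16 ≡ 284^2 = 80656 ≡ 147 (mod 563)
52^32 ≡ 147^2 = 21609 ≡ 215 (mod 563)
52^64 ≡ 215^2 = 46225 ≡ 59 (mod 563)
52^128 ≡ 59^2 = 3481 ≡ 103 (mod 563)
52^256 ≡ 103^2 = 10609 ≡ 475 (mod 563)
52^512 ≡ 475^2 = 225625 ≡ 425 (mod 563)
52^1024 ≡ 425^2 = 180625 ≡ 465 (mod 563)
52^2048 ≡ 465^2 = 216225 ≡ 33 (mod 563)
52^2904 = 52^2048 * 52^512 * 52^256 * 52^64 * 52^16 * 52^8 ≡ 33 * 425 * 475 * 59 * 147 * 284 (mod 563).
Accumulate the product:
33 * 425 = 14025 ≡ 513
513 * 475 = 243675 ≡ 459
459 * 59 = 27081 ≡ 57
57 * 147 = 8379 ≡ 497
497 * 284 = 141148 ≡ 398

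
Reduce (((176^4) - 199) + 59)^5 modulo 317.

(176)^4 ≡ 175 (mod 317)
175 - 199 = -24 ≡ 293 (mod 317)
293 + 59 = 352 ≡ 35 (mod 317)
(35)^5 ≡ 47 (mod 317)

47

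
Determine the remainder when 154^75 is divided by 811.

154^1 ≡ 154 (mod 811)
154^2 ≡ 154^2 = 23716 ≡ 197 (mod 811)
154^4 ≡ 197^2 = 38809 ≡ 692 (mod 811)
154^8 ≡ 692^2 = 478864 ≡ 374 (mod 811)
154^16 ≡ 374^2 = 139876 ≡ 384 (mod 811)
154^32 ≡ 384^2 = 147456 ≡ 665 (mod 811)
154^64 ≡ 665^2 = 442225 ≡ 230 (mod 811)
154^75 = 154^64 * 154^8 * 154^2 * 154^1 ≡ 230 * 374 * 197 * 154 (mod 811).
Accumulate the product:
230 * 374 = 86020 ≡ 54
54 * 197 = 10638 ≡ 95
95 * 154 = 14630 ≡ 32

32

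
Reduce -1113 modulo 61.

46

-1113 = -19×61 + 46, so -1113 ≡ 46 (mod 61).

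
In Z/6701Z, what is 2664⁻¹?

3187

Apply the Euclidean algorithm and back-substitute:
6701 = 2×2664 + 1373
2664 = 1×1373 + 1291
1373 = 1×1291 + 82
1291 = 15×82 + 61
82 = 1×61 + 21
61 = 2×21 + 19
21 = 1×19 + 2
19 = 9×2 + 1
2 = 2×1 + 0
gcd(2664, 6701) = 1, so the inverse exists.
Back-substitute for 1:
1 = 1×19 − 9×2
  = −9×21 + 10×19
  = 10×61 − 29×21
  = −29×82 + 39×61
  = 39×1291 − 614×82
  = −614×1373 + 653×1291
  = 653×2664 − 1267×1373
  = −1267×6701 + 3187×2664
So 2664⁻¹ ≡ 3187 (mod 6701).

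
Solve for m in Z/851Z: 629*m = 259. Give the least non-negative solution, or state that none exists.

18

gcd(629, 851) = 37, and 37 | 259, so solutions exist.
Divide through by 37: 17*m ≡ 7 mod 23.
17⁻¹ ≡ 19 (mod 23).
m ≡ 19*7 ≡ 18 (mod 23).
The smallest non-negative solution is m = 18.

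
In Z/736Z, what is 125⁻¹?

736 = 5*125 + 111
125 = 1*111 + 14
111 = 7*14 + 13
14 = 1*13 + 1
13 = 13*1 + 0
gcd(125, 736) = 1, so the inverse exists.
Back-substitute for 1:
1 = 1*14 − 1*13
  = −1*111 + 8*14
  = 8*125 − 9*111
  = −9*736 + 53*125
So 125⁻¹ ≡ 53 (mod 736).

53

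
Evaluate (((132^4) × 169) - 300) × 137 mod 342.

(132)^4 ≡ 324 (mod 342)
324 × 169 = 54756 ≡ 36 (mod 342)
36 - 300 = -264 ≡ 78 (mod 342)
78 × 137 = 10686 ≡ 84 (mod 342)

84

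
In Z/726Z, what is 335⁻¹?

Run the extended Euclidean algorithm:
726 = 2*335 + 56
335 = 5*56 + 55
56 = 1*55 + 1
55 = 55*1 + 0
gcd(335, 726) = 1, so the inverse exists.
Back-substitute for 1:
1 = 1*56 − 1*55
  = −1*335 + 6*56
  = 6*726 − 13*335
So 335⁻¹ ≡ −13 ≡ 713 (mod 726).

713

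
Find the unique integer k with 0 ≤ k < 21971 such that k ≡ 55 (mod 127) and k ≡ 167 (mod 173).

18851

127⁻¹ mod 173: 127*94 ≡ 1 (mod 173), so 127⁻¹ ≡ 94.
k = 55 + 127*((167 − 55)*94 mod 173) = 55 + 127*148 = 18851.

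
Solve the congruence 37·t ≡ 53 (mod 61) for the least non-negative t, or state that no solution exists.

41

gcd(37, 61) = 1, so a unique solution mod 61 exists.
37⁻¹ ≡ 33 (mod 61).
t ≡ 33·53 ≡ 41 (mod 61).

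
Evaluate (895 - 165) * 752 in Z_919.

317

895 - 165 = 730
730 * 752 = 548960 ≡ 317 (mod 919)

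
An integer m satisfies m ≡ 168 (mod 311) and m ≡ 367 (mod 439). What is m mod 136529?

120214

311⁻¹ mod 439: 311*24 ≡ 1 (mod 439), so 311⁻¹ ≡ 24.
m = 168 + 311*((367 − 168)*24 mod 439) = 168 + 311*386 = 120214.
Check: 120214 mod 311 = 168, 120214 mod 439 = 367. ✓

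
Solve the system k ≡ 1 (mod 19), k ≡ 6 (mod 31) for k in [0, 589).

19⁻¹ mod 31: 19×18 ≡ 1 (mod 31), so 19⁻¹ ≡ 18.
k = 1 + 19×((6 − 1)×18 mod 31) = 1 + 19×28 = 533.
Check: 533 mod 19 = 1, 533 mod 31 = 6. ✓

533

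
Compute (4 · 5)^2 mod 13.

4 · 5 = 20 ≡ 7 (mod 13)
(7)^2 ≡ 10 (mod 13)

10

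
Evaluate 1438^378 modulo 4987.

4856

378 in binary is 101111010, i.e. 378 = 256 + 64 + 32 + 16 + 8 + 2.
1438^1 ≡ 1438 (mod 4987)
1438^2 ≡ 1438^2 = 2067844 ≡ 3226 (mod 4987)
1438^4 ≡ 3226^2 = 10407076 ≡ 4194 (mod 4987)
1438^8 ≡ 4194^2 = 17589636 ≡ 487 (mod 4987)
1438^16 ≡ 487^2 = 237169 ≡ 2780 (mod 4987)
1438^32 ≡ 2780^2 = 7728400 ≡ 3537 (mod 4987)
1438^64 ≡ 3537^2 = 12510369 ≡ 2973 (mod 4987)
1438^128 ≡ 2973^2 = 8838729 ≡ 1765 (mod 4987)
1438^256 ≡ 1765^2 = 3115225 ≡ 3337 (mod 4987)
1438^378 = 1438^256 × 1438^64 × 1438^32 × 1438^16 × 1438^8 × 1438^2 ≡ 3337 × 2973 × 3537 × 2780 × 487 × 3226 (mod 4987).
Accumulate the product:
3337 × 2973 = 9920901 ≡ 1758
1758 × 3537 = 6218046 ≡ 4244
4244 × 2780 = 11798320 ≡ 4065
4065 × 487 = 1979655 ≡ 4803
4803 × 3226 = 15494478 ≡ 4856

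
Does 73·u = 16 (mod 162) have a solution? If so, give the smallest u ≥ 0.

gcd(73, 162) = 1, so a unique solution mod 162 exists.
73⁻¹ ≡ 91 (mod 162).
u ≡ 91·16 ≡ 160 (mod 162).

160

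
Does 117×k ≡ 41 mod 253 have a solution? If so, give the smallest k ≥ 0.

9

gcd(117, 253) = 1, so a unique solution mod 253 exists.
117⁻¹ ≡ 173 (mod 253).
k ≡ 173×41 ≡ 9 (mod 253).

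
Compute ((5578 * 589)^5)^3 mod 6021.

5578 * 589 = 3285442 ≡ 3997 (mod 6021)
(3997)^5 ≡ 3106 (mod 6021)
(3106)^3 ≡ 1702 (mod 6021)

1702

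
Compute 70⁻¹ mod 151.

151 = 2×70 + 11
70 = 6×11 + 4
11 = 2×4 + 3
4 = 1×3 + 1
3 = 3×1 + 0
gcd(70, 151) = 1, so the inverse exists.
Back-substitute for 1:
1 = 1×4 − 1×3
  = −1×11 + 3×4
  = 3×70 − 19×11
  = −19×151 + 41×70
So 70⁻¹ ≡ 41 (mod 151).

41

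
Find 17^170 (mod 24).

170 in binary is 10101010, i.e. 170 = 128 + 32 + 8 + 2.
17^1 ≡ 17 (mod 24)
17^2 ≡ 17^2 = 289 ≡ 1 (mod 24)
17^4 ≡ 1^2 = 1 (mod 24)
17^8 ≡ 1^2 = 1 (mod 24)
17^16 ≡ 1^2 = 1 (mod 24)
17^32 ≡ 1^2 = 1 (mod 24)
17^64 ≡ 1^2 = 1 (mod 24)
17^128 ≡ 1^2 = 1 (mod 24)
17^170 = 17^128 · 17^32 · 17^8 · 17^2 ≡ 1 · 1 · 1 · 1 (mod 24).
Accumulate the product:
1 · 1 = 1
1 · 1 = 1
1 · 1 = 1

1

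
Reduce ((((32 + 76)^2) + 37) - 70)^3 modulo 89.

31

32 + 76 = 108 ≡ 19 (mod 89)
(19)^2 ≡ 5 (mod 89)
5 + 37 = 42
42 - 70 = -28 ≡ 61 (mod 89)
(61)^3 ≡ 31 (mod 89)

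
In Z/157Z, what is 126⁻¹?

157 = 1*126 + 31
126 = 4*31 + 2
31 = 15*2 + 1
2 = 2*1 + 0
gcd(126, 157) = 1, so the inverse exists.
Back-substitute for 1:
1 = 1*31 − 15*2
  = −15*126 + 61*31
  = 61*157 − 76*126
So 126⁻¹ ≡ −76 ≡ 81 (mod 157).

81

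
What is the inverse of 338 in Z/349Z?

By the extended Euclidean algorithm:
349 = 1·338 + 11
338 = 30·11 + 8
11 = 1·8 + 3
8 = 2·3 + 2
3 = 1·2 + 1
2 = 2·1 + 0
gcd(338, 349) = 1, so the inverse exists.
Back-substitute for 1:
1 = 1·3 − 1·2
  = −1·8 + 3·3
  = 3·11 − 4·8
  = −4·338 + 123·11
  = 123·349 − 127·338
So 338⁻¹ ≡ −127 ≡ 222 (mod 349).

222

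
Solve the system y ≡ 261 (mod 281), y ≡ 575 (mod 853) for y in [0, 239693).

281⁻¹ mod 853: 281×85 ≡ 1 (mod 853), so 281⁻¹ ≡ 85.
y = 261 + 281×((575 − 261)×85 mod 853) = 261 + 281×247 = 69668.
Check: 69668 mod 281 = 261, 69668 mod 853 = 575. ✓

69668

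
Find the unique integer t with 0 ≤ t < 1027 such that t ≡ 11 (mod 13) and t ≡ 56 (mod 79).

609

13⁻¹ mod 79: 13*73 ≡ 1 (mod 79), so 13⁻¹ ≡ 73.
t = 11 + 13*((56 − 11)*73 mod 79) = 11 + 13*46 = 609.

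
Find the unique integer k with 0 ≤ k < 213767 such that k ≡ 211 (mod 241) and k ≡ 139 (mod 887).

241⁻¹ mod 887: 241×265 ≡ 1 (mod 887), so 241⁻¹ ≡ 265.
k = 211 + 241×((139 − 211)×265 mod 887) = 211 + 241×434 = 104805.
Check: 104805 mod 241 = 211, 104805 mod 887 = 139. ✓

104805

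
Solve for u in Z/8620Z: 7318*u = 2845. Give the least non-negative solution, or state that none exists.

no solution

gcd(7318, 8620) = 2, and 2 does not divide 2845.
So the congruence has no solution.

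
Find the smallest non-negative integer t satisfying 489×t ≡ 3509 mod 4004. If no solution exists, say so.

957

gcd(489, 4004) = 1, so a unique solution mod 4004 exists.
489⁻¹ ≡ 3177 (mod 4004).
t ≡ 3177×3509 ≡ 957 (mod 4004).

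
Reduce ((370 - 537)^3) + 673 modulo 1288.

370 - 537 = -167 ≡ 1121 (mod 1288)
(1121)^3 ≡ 1233 (mod 1288)
1233 + 673 = 1906 ≡ 618 (mod 1288)

618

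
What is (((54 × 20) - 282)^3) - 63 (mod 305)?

54 × 20 = 1080 ≡ 165 (mod 305)
165 - 282 = -117 ≡ 188 (mod 305)
(188)^3 ≡ 247 (mod 305)
247 - 63 = 184

184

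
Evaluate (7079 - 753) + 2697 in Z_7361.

7079 - 753 = 6326
6326 + 2697 = 9023 ≡ 1662 (mod 7361)

1662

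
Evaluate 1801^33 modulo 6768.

Using repeated squaring:
33 in binary is 100001, i.e. 33 = 32 + 1.
1801^1 ≡ 1801 (mod 6768)
1801^2 ≡ 1801^2 = 3243601 ≡ 1729 (mod 6768)
1801^4 ≡ 1729^2 = 2989441 ≡ 4753 (mod 6768)
1801^8 ≡ 4753^2 = 22591009 ≡ 6193 (mod 6768)
1801^16 ≡ 6193^2 = 38353249 ≡ 5761 (mod 6768)
1801^32 ≡ 5761^2 = 33189121 ≡ 5617 (mod 6768)
1801^33 = 1801^32 * 1801^1 ≡ 5617 * 1801 (mod 6768).
5617 * 1801 = 10116217 ≡ 4825 (mod 6768).

4825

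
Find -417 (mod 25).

-417 = -17×25 + 8, so -417 ≡ 8 (mod 25).

8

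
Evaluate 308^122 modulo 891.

Using repeated squaring:
122 in binary is 1111010, i.e. 122 = 64 + 32 + 16 + 8 + 2.
308^1 ≡ 308 (mod 891)
308^2 ≡ 308^2 = 94864 ≡ 418 (mod 891)
308^4 ≡ 418^2 = 174724 ≡ 88 (mod 891)
308^8 ≡ 88^2 = 7744 ≡ 616 (mod 891)
308^16 ≡ 616^2 = 379456 ≡ 781 (mod 891)
308^32 ≡ 781^2 = 609961 ≡ 517 (mod 891)
308^64 ≡ 517^2 = 267289 ≡ 880 (mod 891)
308^122 = 308^64 · 308^32 · 308^16 · 308^8 · 308^2 ≡ 880 · 517 · 781 · 616 · 418 (mod 891).
Accumulate the product:
880 · 517 = 454960 ≡ 550
550 · 781 = 429550 ≡ 88
88 · 616 = 54208 ≡ 748
748 · 418 = 312664 ≡ 814

814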